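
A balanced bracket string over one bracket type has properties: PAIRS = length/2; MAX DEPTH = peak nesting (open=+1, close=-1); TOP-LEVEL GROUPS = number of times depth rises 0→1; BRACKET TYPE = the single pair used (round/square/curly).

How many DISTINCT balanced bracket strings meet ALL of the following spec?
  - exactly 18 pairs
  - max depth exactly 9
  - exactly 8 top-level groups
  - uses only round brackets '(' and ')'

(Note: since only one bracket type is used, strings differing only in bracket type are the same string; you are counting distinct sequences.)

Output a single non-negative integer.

Spec: pairs=18 depth=9 groups=8
Count(depth <= 9) = 3749260
Count(depth <= 8) = 3747076
Count(depth == 9) = 3749260 - 3747076 = 2184

Answer: 2184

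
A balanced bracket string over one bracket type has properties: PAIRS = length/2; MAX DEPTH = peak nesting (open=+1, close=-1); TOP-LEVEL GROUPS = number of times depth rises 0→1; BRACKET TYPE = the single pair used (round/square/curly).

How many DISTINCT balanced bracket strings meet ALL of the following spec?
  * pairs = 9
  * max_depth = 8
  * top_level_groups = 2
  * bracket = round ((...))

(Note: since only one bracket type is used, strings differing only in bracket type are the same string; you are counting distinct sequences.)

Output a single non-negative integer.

Answer: 2

Derivation:
Spec: pairs=9 depth=8 groups=2
Count(depth <= 8) = 1430
Count(depth <= 7) = 1428
Count(depth == 8) = 1430 - 1428 = 2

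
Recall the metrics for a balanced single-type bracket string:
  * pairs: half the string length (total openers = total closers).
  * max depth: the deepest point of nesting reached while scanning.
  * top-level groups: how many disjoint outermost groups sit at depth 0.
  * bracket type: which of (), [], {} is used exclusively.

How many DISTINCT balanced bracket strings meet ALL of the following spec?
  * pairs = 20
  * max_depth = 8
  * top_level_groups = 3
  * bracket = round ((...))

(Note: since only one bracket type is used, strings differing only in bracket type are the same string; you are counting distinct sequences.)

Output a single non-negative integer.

Spec: pairs=20 depth=8 groups=3
Count(depth <= 8) = 1163713746
Count(depth <= 7) = 1001156976
Count(depth == 8) = 1163713746 - 1001156976 = 162556770

Answer: 162556770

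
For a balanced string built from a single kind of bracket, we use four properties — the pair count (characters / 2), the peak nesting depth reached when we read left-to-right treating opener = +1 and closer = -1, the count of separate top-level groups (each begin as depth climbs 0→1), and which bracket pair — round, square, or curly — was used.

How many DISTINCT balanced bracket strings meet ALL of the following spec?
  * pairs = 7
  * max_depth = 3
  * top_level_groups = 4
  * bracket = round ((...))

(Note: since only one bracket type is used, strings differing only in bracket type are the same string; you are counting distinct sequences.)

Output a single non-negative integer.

Answer: 24

Derivation:
Spec: pairs=7 depth=3 groups=4
Count(depth <= 3) = 44
Count(depth <= 2) = 20
Count(depth == 3) = 44 - 20 = 24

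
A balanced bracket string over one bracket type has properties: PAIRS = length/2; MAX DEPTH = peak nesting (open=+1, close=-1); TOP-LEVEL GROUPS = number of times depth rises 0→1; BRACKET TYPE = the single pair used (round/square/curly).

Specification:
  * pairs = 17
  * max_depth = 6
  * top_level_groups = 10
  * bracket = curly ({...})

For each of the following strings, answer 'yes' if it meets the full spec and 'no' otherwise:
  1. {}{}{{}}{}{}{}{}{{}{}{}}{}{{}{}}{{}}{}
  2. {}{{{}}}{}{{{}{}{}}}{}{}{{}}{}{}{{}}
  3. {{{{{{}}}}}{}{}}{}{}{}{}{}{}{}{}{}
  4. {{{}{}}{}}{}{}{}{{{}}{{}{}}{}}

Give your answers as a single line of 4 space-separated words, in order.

String 1 '{}{}{{}}{}{}{}{}{{}{}{}}{}{{}{}}{{}}{}': depth seq [1 0 1 0 1 2 1 0 1 0 1 0 1 0 1 0 1 2 1 2 1 2 1 0 1 0 1 2 1 2 1 0 1 2 1 0 1 0]
  -> pairs=19 depth=2 groups=12 -> no
String 2 '{}{{{}}}{}{{{}{}{}}}{}{}{{}}{}{}{{}}': depth seq [1 0 1 2 3 2 1 0 1 0 1 2 3 2 3 2 3 2 1 0 1 0 1 0 1 2 1 0 1 0 1 0 1 2 1 0]
  -> pairs=18 depth=3 groups=10 -> no
String 3 '{{{{{{}}}}}{}{}}{}{}{}{}{}{}{}{}{}': depth seq [1 2 3 4 5 6 5 4 3 2 1 2 1 2 1 0 1 0 1 0 1 0 1 0 1 0 1 0 1 0 1 0 1 0]
  -> pairs=17 depth=6 groups=10 -> yes
String 4 '{{{}{}}{}}{}{}{}{{{}}{{}{}}{}}': depth seq [1 2 3 2 3 2 1 2 1 0 1 0 1 0 1 0 1 2 3 2 1 2 3 2 3 2 1 2 1 0]
  -> pairs=15 depth=3 groups=5 -> no

Answer: no no yes no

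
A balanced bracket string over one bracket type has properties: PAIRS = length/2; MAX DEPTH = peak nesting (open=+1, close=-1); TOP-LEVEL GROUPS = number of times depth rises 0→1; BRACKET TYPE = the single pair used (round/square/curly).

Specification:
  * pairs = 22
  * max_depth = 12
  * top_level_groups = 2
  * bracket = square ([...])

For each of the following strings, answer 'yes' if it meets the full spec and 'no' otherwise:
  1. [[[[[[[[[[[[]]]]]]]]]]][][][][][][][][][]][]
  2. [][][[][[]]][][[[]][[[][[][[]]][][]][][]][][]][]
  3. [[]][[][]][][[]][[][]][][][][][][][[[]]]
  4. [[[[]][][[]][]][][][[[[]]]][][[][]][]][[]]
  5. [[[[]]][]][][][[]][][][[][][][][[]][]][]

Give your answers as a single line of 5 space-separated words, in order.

String 1 '[[[[[[[[[[[[]]]]]]]]]]][][][][][][][][][]][]': depth seq [1 2 3 4 5 6 7 8 9 10 11 12 11 10 9 8 7 6 5 4 3 2 1 2 1 2 1 2 1 2 1 2 1 2 1 2 1 2 1 2 1 0 1 0]
  -> pairs=22 depth=12 groups=2 -> yes
String 2 '[][][[][[]]][][[[]][[[][[][[]]][][]][][]][][]][]': depth seq [1 0 1 0 1 2 1 2 3 2 1 0 1 0 1 2 3 2 1 2 3 4 3 4 5 4 5 6 5 4 3 4 3 4 3 2 3 2 3 2 1 2 1 2 1 0 1 0]
  -> pairs=24 depth=6 groups=6 -> no
String 3 '[[]][[][]][][[]][[][]][][][][][][][[[]]]': depth seq [1 2 1 0 1 2 1 2 1 0 1 0 1 2 1 0 1 2 1 2 1 0 1 0 1 0 1 0 1 0 1 0 1 0 1 2 3 2 1 0]
  -> pairs=20 depth=3 groups=12 -> no
String 4 '[[[[]][][[]][]][][][[[[]]]][][[][]][]][[]]': depth seq [1 2 3 4 3 2 3 2 3 4 3 2 3 2 1 2 1 2 1 2 3 4 5 4 3 2 1 2 1 2 3 2 3 2 1 2 1 0 1 2 1 0]
  -> pairs=21 depth=5 groups=2 -> no
String 5 '[[[[]]][]][][][[]][][][[][][][][[]][]][]': depth seq [1 2 3 4 3 2 1 2 1 0 1 0 1 0 1 2 1 0 1 0 1 0 1 2 1 2 1 2 1 2 1 2 3 2 1 2 1 0 1 0]
  -> pairs=20 depth=4 groups=8 -> no

Answer: yes no no no no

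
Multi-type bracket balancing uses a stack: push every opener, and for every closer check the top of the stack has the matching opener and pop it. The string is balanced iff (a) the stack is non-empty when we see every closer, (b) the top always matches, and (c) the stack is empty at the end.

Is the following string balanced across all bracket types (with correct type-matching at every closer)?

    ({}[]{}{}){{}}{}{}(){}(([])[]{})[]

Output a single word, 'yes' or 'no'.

Answer: yes

Derivation:
pos 0: push '('; stack = (
pos 1: push '{'; stack = ({
pos 2: '}' matches '{'; pop; stack = (
pos 3: push '['; stack = ([
pos 4: ']' matches '['; pop; stack = (
pos 5: push '{'; stack = ({
pos 6: '}' matches '{'; pop; stack = (
pos 7: push '{'; stack = ({
pos 8: '}' matches '{'; pop; stack = (
pos 9: ')' matches '('; pop; stack = (empty)
pos 10: push '{'; stack = {
pos 11: push '{'; stack = {{
pos 12: '}' matches '{'; pop; stack = {
pos 13: '}' matches '{'; pop; stack = (empty)
pos 14: push '{'; stack = {
pos 15: '}' matches '{'; pop; stack = (empty)
pos 16: push '{'; stack = {
pos 17: '}' matches '{'; pop; stack = (empty)
pos 18: push '('; stack = (
pos 19: ')' matches '('; pop; stack = (empty)
pos 20: push '{'; stack = {
pos 21: '}' matches '{'; pop; stack = (empty)
pos 22: push '('; stack = (
pos 23: push '('; stack = ((
pos 24: push '['; stack = (([
pos 25: ']' matches '['; pop; stack = ((
pos 26: ')' matches '('; pop; stack = (
pos 27: push '['; stack = ([
pos 28: ']' matches '['; pop; stack = (
pos 29: push '{'; stack = ({
pos 30: '}' matches '{'; pop; stack = (
pos 31: ')' matches '('; pop; stack = (empty)
pos 32: push '['; stack = [
pos 33: ']' matches '['; pop; stack = (empty)
end: stack empty → VALID
Verdict: properly nested → yes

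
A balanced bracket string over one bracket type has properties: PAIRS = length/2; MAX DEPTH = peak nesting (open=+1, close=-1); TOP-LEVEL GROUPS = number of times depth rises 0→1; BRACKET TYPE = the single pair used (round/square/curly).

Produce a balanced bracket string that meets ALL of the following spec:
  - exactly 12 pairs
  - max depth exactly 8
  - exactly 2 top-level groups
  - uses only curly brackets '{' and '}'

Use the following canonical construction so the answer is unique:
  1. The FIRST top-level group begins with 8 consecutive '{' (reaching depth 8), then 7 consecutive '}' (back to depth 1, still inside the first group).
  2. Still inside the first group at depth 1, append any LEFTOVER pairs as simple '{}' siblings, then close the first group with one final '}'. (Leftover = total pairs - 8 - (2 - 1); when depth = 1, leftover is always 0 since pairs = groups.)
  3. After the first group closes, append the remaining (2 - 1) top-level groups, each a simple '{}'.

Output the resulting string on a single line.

Answer: {{{{{{{{}}}}}}}{}{}{}}{}

Derivation:
Spec: pairs=12 depth=8 groups=2
Leftover pairs = 12 - 8 - (2-1) = 3
First group: deep chain of depth 8 + 3 sibling pairs
Remaining 1 groups: simple '{}' each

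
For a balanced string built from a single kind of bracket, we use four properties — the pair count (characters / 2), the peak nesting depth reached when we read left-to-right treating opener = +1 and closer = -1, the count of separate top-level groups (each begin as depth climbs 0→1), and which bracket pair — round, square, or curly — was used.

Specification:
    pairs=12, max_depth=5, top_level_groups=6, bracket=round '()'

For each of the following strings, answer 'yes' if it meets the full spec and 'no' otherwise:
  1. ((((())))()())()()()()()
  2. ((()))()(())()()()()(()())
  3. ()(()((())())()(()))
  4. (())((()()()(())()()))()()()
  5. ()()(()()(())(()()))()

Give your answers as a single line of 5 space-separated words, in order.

Answer: yes no no no no

Derivation:
String 1 '((((())))()())()()()()()': depth seq [1 2 3 4 5 4 3 2 1 2 1 2 1 0 1 0 1 0 1 0 1 0 1 0]
  -> pairs=12 depth=5 groups=6 -> yes
String 2 '((()))()(())()()()()(()())': depth seq [1 2 3 2 1 0 1 0 1 2 1 0 1 0 1 0 1 0 1 0 1 2 1 2 1 0]
  -> pairs=13 depth=3 groups=8 -> no
String 3 '()(()((())())()(()))': depth seq [1 0 1 2 1 2 3 4 3 2 3 2 1 2 1 2 3 2 1 0]
  -> pairs=10 depth=4 groups=2 -> no
String 4 '(())((()()()(())()()))()()()': depth seq [1 2 1 0 1 2 3 2 3 2 3 2 3 4 3 2 3 2 3 2 1 0 1 0 1 0 1 0]
  -> pairs=14 depth=4 groups=5 -> no
String 5 '()()(()()(())(()()))()': depth seq [1 0 1 0 1 2 1 2 1 2 3 2 1 2 3 2 3 2 1 0 1 0]
  -> pairs=11 depth=3 groups=4 -> no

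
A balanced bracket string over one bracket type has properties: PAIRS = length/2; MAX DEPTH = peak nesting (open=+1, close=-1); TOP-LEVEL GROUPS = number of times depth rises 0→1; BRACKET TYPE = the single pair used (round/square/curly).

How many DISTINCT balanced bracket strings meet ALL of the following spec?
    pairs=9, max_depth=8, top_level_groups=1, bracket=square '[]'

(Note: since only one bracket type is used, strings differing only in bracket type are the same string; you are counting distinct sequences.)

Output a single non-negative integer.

Spec: pairs=9 depth=8 groups=1
Count(depth <= 8) = 1429
Count(depth <= 7) = 1416
Count(depth == 8) = 1429 - 1416 = 13

Answer: 13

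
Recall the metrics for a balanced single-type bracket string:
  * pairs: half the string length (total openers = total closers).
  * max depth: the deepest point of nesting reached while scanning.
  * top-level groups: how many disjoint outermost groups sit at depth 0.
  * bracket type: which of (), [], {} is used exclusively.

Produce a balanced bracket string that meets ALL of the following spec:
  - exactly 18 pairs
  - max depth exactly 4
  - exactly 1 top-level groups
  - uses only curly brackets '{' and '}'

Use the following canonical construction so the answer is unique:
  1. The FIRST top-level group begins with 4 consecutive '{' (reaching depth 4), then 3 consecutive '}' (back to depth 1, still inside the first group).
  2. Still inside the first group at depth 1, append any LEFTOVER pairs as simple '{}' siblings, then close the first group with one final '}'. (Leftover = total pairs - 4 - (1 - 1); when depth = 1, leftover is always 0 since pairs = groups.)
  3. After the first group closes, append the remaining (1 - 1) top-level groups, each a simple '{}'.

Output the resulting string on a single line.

Spec: pairs=18 depth=4 groups=1
Leftover pairs = 18 - 4 - (1-1) = 14
First group: deep chain of depth 4 + 14 sibling pairs
Remaining 0 groups: simple '{}' each

Answer: {{{{}}}{}{}{}{}{}{}{}{}{}{}{}{}{}{}}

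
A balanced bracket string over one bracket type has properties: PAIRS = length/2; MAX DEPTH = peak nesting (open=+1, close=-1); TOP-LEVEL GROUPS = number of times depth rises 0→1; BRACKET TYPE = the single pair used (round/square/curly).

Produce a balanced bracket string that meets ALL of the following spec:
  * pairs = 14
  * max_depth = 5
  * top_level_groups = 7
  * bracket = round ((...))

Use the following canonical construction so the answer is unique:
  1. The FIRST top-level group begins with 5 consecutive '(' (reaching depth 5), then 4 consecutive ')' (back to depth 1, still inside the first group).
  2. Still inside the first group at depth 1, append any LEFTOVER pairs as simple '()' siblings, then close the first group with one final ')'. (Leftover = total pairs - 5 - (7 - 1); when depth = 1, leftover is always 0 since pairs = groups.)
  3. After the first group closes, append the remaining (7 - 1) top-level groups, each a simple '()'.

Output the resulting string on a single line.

Spec: pairs=14 depth=5 groups=7
Leftover pairs = 14 - 5 - (7-1) = 3
First group: deep chain of depth 5 + 3 sibling pairs
Remaining 6 groups: simple '()' each

Answer: ((((())))()()())()()()()()()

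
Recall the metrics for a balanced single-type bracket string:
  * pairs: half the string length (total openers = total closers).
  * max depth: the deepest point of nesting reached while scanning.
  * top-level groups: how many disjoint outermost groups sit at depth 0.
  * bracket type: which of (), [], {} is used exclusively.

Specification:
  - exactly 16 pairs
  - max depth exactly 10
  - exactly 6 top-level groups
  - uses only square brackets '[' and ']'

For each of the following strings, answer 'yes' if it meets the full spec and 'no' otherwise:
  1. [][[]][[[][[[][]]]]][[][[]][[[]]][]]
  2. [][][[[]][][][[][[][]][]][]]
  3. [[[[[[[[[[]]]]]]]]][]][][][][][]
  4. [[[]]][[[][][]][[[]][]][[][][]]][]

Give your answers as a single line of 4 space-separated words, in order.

Answer: no no yes no

Derivation:
String 1 '[][[]][[[][[[][]]]]][[][[]][[[]]][]]': depth seq [1 0 1 2 1 0 1 2 3 2 3 4 5 4 5 4 3 2 1 0 1 2 1 2 3 2 1 2 3 4 3 2 1 2 1 0]
  -> pairs=18 depth=5 groups=4 -> no
String 2 '[][][[[]][][][[][[][]][]][]]': depth seq [1 0 1 0 1 2 3 2 1 2 1 2 1 2 3 2 3 4 3 4 3 2 3 2 1 2 1 0]
  -> pairs=14 depth=4 groups=3 -> no
String 3 '[[[[[[[[[[]]]]]]]]][]][][][][][]': depth seq [1 2 3 4 5 6 7 8 9 10 9 8 7 6 5 4 3 2 1 2 1 0 1 0 1 0 1 0 1 0 1 0]
  -> pairs=16 depth=10 groups=6 -> yes
String 4 '[[[]]][[[][][]][[[]][]][[][][]]][]': depth seq [1 2 3 2 1 0 1 2 3 2 3 2 3 2 1 2 3 4 3 2 3 2 1 2 3 2 3 2 3 2 1 0 1 0]
  -> pairs=17 depth=4 groups=3 -> no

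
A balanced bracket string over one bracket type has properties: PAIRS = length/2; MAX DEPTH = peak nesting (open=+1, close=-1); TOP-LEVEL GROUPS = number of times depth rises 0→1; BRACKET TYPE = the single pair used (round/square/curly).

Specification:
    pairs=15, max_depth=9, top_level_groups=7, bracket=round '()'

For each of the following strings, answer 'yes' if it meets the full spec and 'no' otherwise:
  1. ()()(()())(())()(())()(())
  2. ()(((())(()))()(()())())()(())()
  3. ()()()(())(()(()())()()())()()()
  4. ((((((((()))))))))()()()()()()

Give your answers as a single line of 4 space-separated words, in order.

String 1 '()()(()())(())()(())()(())': depth seq [1 0 1 0 1 2 1 2 1 0 1 2 1 0 1 0 1 2 1 0 1 0 1 2 1 0]
  -> pairs=13 depth=2 groups=8 -> no
String 2 '()(((())(()))()(()())())()(())()': depth seq [1 0 1 2 3 4 3 2 3 4 3 2 1 2 1 2 3 2 3 2 1 2 1 0 1 0 1 2 1 0 1 0]
  -> pairs=16 depth=4 groups=5 -> no
String 3 '()()()(())(()(()())()()())()()()': depth seq [1 0 1 0 1 0 1 2 1 0 1 2 1 2 3 2 3 2 1 2 1 2 1 2 1 0 1 0 1 0 1 0]
  -> pairs=16 depth=3 groups=8 -> no
String 4 '((((((((()))))))))()()()()()()': depth seq [1 2 3 4 5 6 7 8 9 8 7 6 5 4 3 2 1 0 1 0 1 0 1 0 1 0 1 0 1 0]
  -> pairs=15 depth=9 groups=7 -> yes

Answer: no no no yes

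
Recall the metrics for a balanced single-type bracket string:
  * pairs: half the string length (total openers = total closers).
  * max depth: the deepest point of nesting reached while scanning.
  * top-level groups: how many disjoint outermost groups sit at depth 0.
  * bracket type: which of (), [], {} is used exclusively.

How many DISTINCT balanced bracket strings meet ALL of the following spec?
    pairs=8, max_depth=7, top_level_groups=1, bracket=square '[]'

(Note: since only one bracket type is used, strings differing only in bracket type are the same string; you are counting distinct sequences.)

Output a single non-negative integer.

Spec: pairs=8 depth=7 groups=1
Count(depth <= 7) = 428
Count(depth <= 6) = 417
Count(depth == 7) = 428 - 417 = 11

Answer: 11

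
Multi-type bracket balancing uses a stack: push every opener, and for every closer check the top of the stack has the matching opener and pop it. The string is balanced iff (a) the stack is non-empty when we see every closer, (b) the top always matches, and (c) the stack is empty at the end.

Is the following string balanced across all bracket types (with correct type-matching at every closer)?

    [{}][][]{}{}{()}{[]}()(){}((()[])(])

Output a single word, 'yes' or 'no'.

Answer: no

Derivation:
pos 0: push '['; stack = [
pos 1: push '{'; stack = [{
pos 2: '}' matches '{'; pop; stack = [
pos 3: ']' matches '['; pop; stack = (empty)
pos 4: push '['; stack = [
pos 5: ']' matches '['; pop; stack = (empty)
pos 6: push '['; stack = [
pos 7: ']' matches '['; pop; stack = (empty)
pos 8: push '{'; stack = {
pos 9: '}' matches '{'; pop; stack = (empty)
pos 10: push '{'; stack = {
pos 11: '}' matches '{'; pop; stack = (empty)
pos 12: push '{'; stack = {
pos 13: push '('; stack = {(
pos 14: ')' matches '('; pop; stack = {
pos 15: '}' matches '{'; pop; stack = (empty)
pos 16: push '{'; stack = {
pos 17: push '['; stack = {[
pos 18: ']' matches '['; pop; stack = {
pos 19: '}' matches '{'; pop; stack = (empty)
pos 20: push '('; stack = (
pos 21: ')' matches '('; pop; stack = (empty)
pos 22: push '('; stack = (
pos 23: ')' matches '('; pop; stack = (empty)
pos 24: push '{'; stack = {
pos 25: '}' matches '{'; pop; stack = (empty)
pos 26: push '('; stack = (
pos 27: push '('; stack = ((
pos 28: push '('; stack = (((
pos 29: ')' matches '('; pop; stack = ((
pos 30: push '['; stack = (([
pos 31: ']' matches '['; pop; stack = ((
pos 32: ')' matches '('; pop; stack = (
pos 33: push '('; stack = ((
pos 34: saw closer ']' but top of stack is '(' (expected ')') → INVALID
Verdict: type mismatch at position 34: ']' closes '(' → no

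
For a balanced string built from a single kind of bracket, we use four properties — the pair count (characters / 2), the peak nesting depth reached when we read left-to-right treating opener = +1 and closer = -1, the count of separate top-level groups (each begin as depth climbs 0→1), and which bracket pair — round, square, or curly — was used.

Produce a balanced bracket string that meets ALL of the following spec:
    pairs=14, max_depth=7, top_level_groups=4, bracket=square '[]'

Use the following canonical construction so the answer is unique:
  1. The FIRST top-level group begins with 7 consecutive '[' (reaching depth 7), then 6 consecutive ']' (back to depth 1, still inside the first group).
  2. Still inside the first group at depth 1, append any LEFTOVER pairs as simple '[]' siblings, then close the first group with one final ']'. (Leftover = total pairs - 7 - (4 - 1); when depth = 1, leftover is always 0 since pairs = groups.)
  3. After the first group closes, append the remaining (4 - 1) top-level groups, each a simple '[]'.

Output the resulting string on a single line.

Answer: [[[[[[[]]]]]][][][][]][][][]

Derivation:
Spec: pairs=14 depth=7 groups=4
Leftover pairs = 14 - 7 - (4-1) = 4
First group: deep chain of depth 7 + 4 sibling pairs
Remaining 3 groups: simple '[]' each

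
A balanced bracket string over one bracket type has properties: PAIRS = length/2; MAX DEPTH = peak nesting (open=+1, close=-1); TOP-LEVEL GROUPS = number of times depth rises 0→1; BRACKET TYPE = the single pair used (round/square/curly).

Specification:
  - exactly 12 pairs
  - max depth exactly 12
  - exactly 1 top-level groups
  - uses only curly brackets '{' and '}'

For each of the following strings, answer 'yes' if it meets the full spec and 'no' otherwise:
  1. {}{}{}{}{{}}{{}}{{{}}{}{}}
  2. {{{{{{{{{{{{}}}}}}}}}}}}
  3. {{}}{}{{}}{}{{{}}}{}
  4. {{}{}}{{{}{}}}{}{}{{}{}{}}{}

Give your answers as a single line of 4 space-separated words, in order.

String 1 '{}{}{}{}{{}}{{}}{{{}}{}{}}': depth seq [1 0 1 0 1 0 1 0 1 2 1 0 1 2 1 0 1 2 3 2 1 2 1 2 1 0]
  -> pairs=13 depth=3 groups=7 -> no
String 2 '{{{{{{{{{{{{}}}}}}}}}}}}': depth seq [1 2 3 4 5 6 7 8 9 10 11 12 11 10 9 8 7 6 5 4 3 2 1 0]
  -> pairs=12 depth=12 groups=1 -> yes
String 3 '{{}}{}{{}}{}{{{}}}{}': depth seq [1 2 1 0 1 0 1 2 1 0 1 0 1 2 3 2 1 0 1 0]
  -> pairs=10 depth=3 groups=6 -> no
String 4 '{{}{}}{{{}{}}}{}{}{{}{}{}}{}': depth seq [1 2 1 2 1 0 1 2 3 2 3 2 1 0 1 0 1 0 1 2 1 2 1 2 1 0 1 0]
  -> pairs=14 depth=3 groups=6 -> no

Answer: no yes no no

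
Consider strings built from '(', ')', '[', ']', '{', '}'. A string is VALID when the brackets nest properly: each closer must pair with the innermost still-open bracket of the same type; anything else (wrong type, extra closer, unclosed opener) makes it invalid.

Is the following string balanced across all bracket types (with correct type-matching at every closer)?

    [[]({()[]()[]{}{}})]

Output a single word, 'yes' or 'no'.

Answer: yes

Derivation:
pos 0: push '['; stack = [
pos 1: push '['; stack = [[
pos 2: ']' matches '['; pop; stack = [
pos 3: push '('; stack = [(
pos 4: push '{'; stack = [({
pos 5: push '('; stack = [({(
pos 6: ')' matches '('; pop; stack = [({
pos 7: push '['; stack = [({[
pos 8: ']' matches '['; pop; stack = [({
pos 9: push '('; stack = [({(
pos 10: ')' matches '('; pop; stack = [({
pos 11: push '['; stack = [({[
pos 12: ']' matches '['; pop; stack = [({
pos 13: push '{'; stack = [({{
pos 14: '}' matches '{'; pop; stack = [({
pos 15: push '{'; stack = [({{
pos 16: '}' matches '{'; pop; stack = [({
pos 17: '}' matches '{'; pop; stack = [(
pos 18: ')' matches '('; pop; stack = [
pos 19: ']' matches '['; pop; stack = (empty)
end: stack empty → VALID
Verdict: properly nested → yes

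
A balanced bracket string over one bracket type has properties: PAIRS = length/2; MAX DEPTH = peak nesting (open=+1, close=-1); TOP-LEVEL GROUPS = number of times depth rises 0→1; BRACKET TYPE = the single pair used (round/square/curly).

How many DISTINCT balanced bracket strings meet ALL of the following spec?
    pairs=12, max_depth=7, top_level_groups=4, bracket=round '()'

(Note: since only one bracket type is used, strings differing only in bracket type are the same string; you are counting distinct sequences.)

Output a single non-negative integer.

Answer: 468

Derivation:
Spec: pairs=12 depth=7 groups=4
Count(depth <= 7) = 25126
Count(depth <= 6) = 24658
Count(depth == 7) = 25126 - 24658 = 468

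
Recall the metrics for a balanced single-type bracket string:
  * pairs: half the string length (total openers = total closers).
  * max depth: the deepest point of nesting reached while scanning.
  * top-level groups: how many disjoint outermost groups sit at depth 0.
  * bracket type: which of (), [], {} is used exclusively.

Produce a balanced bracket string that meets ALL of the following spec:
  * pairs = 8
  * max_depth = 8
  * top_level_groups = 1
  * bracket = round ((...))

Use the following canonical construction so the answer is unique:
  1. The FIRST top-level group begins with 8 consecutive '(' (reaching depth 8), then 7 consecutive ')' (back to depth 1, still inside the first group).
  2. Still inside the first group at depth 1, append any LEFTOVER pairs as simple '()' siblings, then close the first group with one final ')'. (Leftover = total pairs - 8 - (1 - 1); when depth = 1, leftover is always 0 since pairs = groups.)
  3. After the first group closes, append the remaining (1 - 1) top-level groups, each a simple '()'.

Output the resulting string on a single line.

Spec: pairs=8 depth=8 groups=1
Leftover pairs = 8 - 8 - (1-1) = 0
First group: deep chain of depth 8 + 0 sibling pairs
Remaining 0 groups: simple '()' each

Answer: (((((((())))))))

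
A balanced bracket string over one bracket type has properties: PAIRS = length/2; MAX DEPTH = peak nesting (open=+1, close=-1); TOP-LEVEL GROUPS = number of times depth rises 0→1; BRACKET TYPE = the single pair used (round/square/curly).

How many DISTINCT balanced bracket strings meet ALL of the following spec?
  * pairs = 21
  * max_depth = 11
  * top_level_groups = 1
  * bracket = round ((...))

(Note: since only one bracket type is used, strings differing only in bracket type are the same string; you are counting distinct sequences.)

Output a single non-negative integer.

Spec: pairs=21 depth=11 groups=1
Count(depth <= 11) = 6425847350
Count(depth <= 10) = 6186432967
Count(depth == 11) = 6425847350 - 6186432967 = 239414383

Answer: 239414383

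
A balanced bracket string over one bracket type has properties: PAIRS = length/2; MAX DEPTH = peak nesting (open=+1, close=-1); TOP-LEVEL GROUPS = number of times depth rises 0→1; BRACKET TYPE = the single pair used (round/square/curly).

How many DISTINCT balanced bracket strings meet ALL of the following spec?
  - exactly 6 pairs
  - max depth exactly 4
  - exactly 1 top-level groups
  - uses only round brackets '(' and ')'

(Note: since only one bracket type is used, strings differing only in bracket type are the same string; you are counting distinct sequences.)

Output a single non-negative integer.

Spec: pairs=6 depth=4 groups=1
Count(depth <= 4) = 34
Count(depth <= 3) = 16
Count(depth == 4) = 34 - 16 = 18

Answer: 18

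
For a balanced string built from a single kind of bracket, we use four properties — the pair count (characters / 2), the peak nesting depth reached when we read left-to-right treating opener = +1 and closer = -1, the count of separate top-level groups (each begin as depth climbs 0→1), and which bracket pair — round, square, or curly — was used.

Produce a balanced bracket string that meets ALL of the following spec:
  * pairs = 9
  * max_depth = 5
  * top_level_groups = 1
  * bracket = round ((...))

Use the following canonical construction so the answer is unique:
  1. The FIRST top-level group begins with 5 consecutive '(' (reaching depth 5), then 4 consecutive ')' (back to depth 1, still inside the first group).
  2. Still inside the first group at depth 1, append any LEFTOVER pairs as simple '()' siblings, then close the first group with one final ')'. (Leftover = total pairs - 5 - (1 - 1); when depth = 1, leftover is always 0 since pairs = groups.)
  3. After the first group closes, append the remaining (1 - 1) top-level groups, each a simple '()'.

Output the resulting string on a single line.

Spec: pairs=9 depth=5 groups=1
Leftover pairs = 9 - 5 - (1-1) = 4
First group: deep chain of depth 5 + 4 sibling pairs
Remaining 0 groups: simple '()' each

Answer: ((((())))()()()())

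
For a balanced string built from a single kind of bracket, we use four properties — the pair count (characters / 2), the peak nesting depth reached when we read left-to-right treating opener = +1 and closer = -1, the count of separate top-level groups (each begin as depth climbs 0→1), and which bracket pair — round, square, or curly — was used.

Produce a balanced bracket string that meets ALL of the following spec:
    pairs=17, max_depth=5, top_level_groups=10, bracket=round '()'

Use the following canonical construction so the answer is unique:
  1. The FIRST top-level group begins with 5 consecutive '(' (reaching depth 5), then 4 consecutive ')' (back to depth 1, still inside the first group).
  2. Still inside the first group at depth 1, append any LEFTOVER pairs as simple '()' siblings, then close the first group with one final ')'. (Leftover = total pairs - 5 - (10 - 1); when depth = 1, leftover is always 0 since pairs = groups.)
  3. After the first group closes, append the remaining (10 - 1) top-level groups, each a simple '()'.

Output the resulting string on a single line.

Spec: pairs=17 depth=5 groups=10
Leftover pairs = 17 - 5 - (10-1) = 3
First group: deep chain of depth 5 + 3 sibling pairs
Remaining 9 groups: simple '()' each

Answer: ((((())))()()())()()()()()()()()()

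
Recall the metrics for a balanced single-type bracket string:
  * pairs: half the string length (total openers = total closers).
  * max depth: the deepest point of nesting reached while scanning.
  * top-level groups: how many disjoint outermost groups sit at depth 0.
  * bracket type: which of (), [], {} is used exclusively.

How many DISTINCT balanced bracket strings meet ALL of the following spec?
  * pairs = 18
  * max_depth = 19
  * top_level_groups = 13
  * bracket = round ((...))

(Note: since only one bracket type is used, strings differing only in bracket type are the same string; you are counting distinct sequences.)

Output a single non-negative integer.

Answer: 0

Derivation:
Spec: pairs=18 depth=19 groups=13
Count(depth <= 19) = 19019
Count(depth <= 18) = 19019
Count(depth == 19) = 19019 - 19019 = 0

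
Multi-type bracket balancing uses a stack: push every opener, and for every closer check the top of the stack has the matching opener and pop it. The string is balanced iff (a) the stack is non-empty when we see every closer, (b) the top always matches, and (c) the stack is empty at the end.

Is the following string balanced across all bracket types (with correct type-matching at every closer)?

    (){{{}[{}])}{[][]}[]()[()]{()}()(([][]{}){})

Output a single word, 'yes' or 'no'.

Answer: no

Derivation:
pos 0: push '('; stack = (
pos 1: ')' matches '('; pop; stack = (empty)
pos 2: push '{'; stack = {
pos 3: push '{'; stack = {{
pos 4: push '{'; stack = {{{
pos 5: '}' matches '{'; pop; stack = {{
pos 6: push '['; stack = {{[
pos 7: push '{'; stack = {{[{
pos 8: '}' matches '{'; pop; stack = {{[
pos 9: ']' matches '['; pop; stack = {{
pos 10: saw closer ')' but top of stack is '{' (expected '}') → INVALID
Verdict: type mismatch at position 10: ')' closes '{' → no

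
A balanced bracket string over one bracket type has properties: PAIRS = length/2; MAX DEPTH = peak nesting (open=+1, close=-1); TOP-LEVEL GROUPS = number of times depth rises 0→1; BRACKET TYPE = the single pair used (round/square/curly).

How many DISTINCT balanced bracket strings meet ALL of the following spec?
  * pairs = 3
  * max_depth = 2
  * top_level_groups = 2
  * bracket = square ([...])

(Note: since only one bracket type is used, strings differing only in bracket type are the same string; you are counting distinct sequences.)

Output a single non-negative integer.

Spec: pairs=3 depth=2 groups=2
Count(depth <= 2) = 2
Count(depth <= 1) = 0
Count(depth == 2) = 2 - 0 = 2

Answer: 2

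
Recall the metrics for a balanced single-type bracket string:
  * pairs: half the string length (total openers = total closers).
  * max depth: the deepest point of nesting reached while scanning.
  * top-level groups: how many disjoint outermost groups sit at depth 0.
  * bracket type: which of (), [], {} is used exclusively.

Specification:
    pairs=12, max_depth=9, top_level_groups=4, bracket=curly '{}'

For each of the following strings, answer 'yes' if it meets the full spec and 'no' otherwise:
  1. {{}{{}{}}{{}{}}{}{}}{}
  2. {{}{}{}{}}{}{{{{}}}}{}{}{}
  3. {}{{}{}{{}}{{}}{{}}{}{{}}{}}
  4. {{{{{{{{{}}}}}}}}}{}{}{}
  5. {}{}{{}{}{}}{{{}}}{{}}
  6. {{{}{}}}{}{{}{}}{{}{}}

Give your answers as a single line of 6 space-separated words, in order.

String 1 '{{}{{}{}}{{}{}}{}{}}{}': depth seq [1 2 1 2 3 2 3 2 1 2 3 2 3 2 1 2 1 2 1 0 1 0]
  -> pairs=11 depth=3 groups=2 -> no
String 2 '{{}{}{}{}}{}{{{{}}}}{}{}{}': depth seq [1 2 1 2 1 2 1 2 1 0 1 0 1 2 3 4 3 2 1 0 1 0 1 0 1 0]
  -> pairs=13 depth=4 groups=6 -> no
String 3 '{}{{}{}{{}}{{}}{{}}{}{{}}{}}': depth seq [1 0 1 2 1 2 1 2 3 2 1 2 3 2 1 2 3 2 1 2 1 2 3 2 1 2 1 0]
  -> pairs=14 depth=3 groups=2 -> no
String 4 '{{{{{{{{{}}}}}}}}}{}{}{}': depth seq [1 2 3 4 5 6 7 8 9 8 7 6 5 4 3 2 1 0 1 0 1 0 1 0]
  -> pairs=12 depth=9 groups=4 -> yes
String 5 '{}{}{{}{}{}}{{{}}}{{}}': depth seq [1 0 1 0 1 2 1 2 1 2 1 0 1 2 3 2 1 0 1 2 1 0]
  -> pairs=11 depth=3 groups=5 -> no
String 6 '{{{}{}}}{}{{}{}}{{}{}}': depth seq [1 2 3 2 3 2 1 0 1 0 1 2 1 2 1 0 1 2 1 2 1 0]
  -> pairs=11 depth=3 groups=4 -> no

Answer: no no no yes no no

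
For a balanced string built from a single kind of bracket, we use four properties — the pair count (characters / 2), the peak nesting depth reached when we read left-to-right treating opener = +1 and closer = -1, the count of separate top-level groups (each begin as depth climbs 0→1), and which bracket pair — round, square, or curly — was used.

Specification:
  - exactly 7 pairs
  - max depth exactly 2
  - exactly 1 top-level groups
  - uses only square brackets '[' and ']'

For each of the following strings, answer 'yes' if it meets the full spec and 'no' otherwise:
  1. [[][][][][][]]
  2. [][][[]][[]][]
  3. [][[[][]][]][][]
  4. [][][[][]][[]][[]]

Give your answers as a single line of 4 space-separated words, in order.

Answer: yes no no no

Derivation:
String 1 '[[][][][][][]]': depth seq [1 2 1 2 1 2 1 2 1 2 1 2 1 0]
  -> pairs=7 depth=2 groups=1 -> yes
String 2 '[][][[]][[]][]': depth seq [1 0 1 0 1 2 1 0 1 2 1 0 1 0]
  -> pairs=7 depth=2 groups=5 -> no
String 3 '[][[[][]][]][][]': depth seq [1 0 1 2 3 2 3 2 1 2 1 0 1 0 1 0]
  -> pairs=8 depth=3 groups=4 -> no
String 4 '[][][[][]][[]][[]]': depth seq [1 0 1 0 1 2 1 2 1 0 1 2 1 0 1 2 1 0]
  -> pairs=9 depth=2 groups=5 -> no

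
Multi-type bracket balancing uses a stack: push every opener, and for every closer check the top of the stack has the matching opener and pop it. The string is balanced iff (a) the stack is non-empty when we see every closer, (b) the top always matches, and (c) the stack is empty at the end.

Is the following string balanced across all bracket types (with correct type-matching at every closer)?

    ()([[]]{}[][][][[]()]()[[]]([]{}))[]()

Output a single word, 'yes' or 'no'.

Answer: yes

Derivation:
pos 0: push '('; stack = (
pos 1: ')' matches '('; pop; stack = (empty)
pos 2: push '('; stack = (
pos 3: push '['; stack = ([
pos 4: push '['; stack = ([[
pos 5: ']' matches '['; pop; stack = ([
pos 6: ']' matches '['; pop; stack = (
pos 7: push '{'; stack = ({
pos 8: '}' matches '{'; pop; stack = (
pos 9: push '['; stack = ([
pos 10: ']' matches '['; pop; stack = (
pos 11: push '['; stack = ([
pos 12: ']' matches '['; pop; stack = (
pos 13: push '['; stack = ([
pos 14: ']' matches '['; pop; stack = (
pos 15: push '['; stack = ([
pos 16: push '['; stack = ([[
pos 17: ']' matches '['; pop; stack = ([
pos 18: push '('; stack = ([(
pos 19: ')' matches '('; pop; stack = ([
pos 20: ']' matches '['; pop; stack = (
pos 21: push '('; stack = ((
pos 22: ')' matches '('; pop; stack = (
pos 23: push '['; stack = ([
pos 24: push '['; stack = ([[
pos 25: ']' matches '['; pop; stack = ([
pos 26: ']' matches '['; pop; stack = (
pos 27: push '('; stack = ((
pos 28: push '['; stack = (([
pos 29: ']' matches '['; pop; stack = ((
pos 30: push '{'; stack = (({
pos 31: '}' matches '{'; pop; stack = ((
pos 32: ')' matches '('; pop; stack = (
pos 33: ')' matches '('; pop; stack = (empty)
pos 34: push '['; stack = [
pos 35: ']' matches '['; pop; stack = (empty)
pos 36: push '('; stack = (
pos 37: ')' matches '('; pop; stack = (empty)
end: stack empty → VALID
Verdict: properly nested → yes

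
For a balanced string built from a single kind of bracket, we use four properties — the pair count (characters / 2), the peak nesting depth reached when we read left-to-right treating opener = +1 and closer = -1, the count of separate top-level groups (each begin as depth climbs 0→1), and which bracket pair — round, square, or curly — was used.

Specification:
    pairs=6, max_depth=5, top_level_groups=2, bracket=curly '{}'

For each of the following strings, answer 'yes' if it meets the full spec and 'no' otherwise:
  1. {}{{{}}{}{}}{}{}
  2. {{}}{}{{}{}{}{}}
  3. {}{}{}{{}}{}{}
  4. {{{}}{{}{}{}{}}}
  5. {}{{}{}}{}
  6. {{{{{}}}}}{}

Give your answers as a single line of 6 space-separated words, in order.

String 1 '{}{{{}}{}{}}{}{}': depth seq [1 0 1 2 3 2 1 2 1 2 1 0 1 0 1 0]
  -> pairs=8 depth=3 groups=4 -> no
String 2 '{{}}{}{{}{}{}{}}': depth seq [1 2 1 0 1 0 1 2 1 2 1 2 1 2 1 0]
  -> pairs=8 depth=2 groups=3 -> no
String 3 '{}{}{}{{}}{}{}': depth seq [1 0 1 0 1 0 1 2 1 0 1 0 1 0]
  -> pairs=7 depth=2 groups=6 -> no
String 4 '{{{}}{{}{}{}{}}}': depth seq [1 2 3 2 1 2 3 2 3 2 3 2 3 2 1 0]
  -> pairs=8 depth=3 groups=1 -> no
String 5 '{}{{}{}}{}': depth seq [1 0 1 2 1 2 1 0 1 0]
  -> pairs=5 depth=2 groups=3 -> no
String 6 '{{{{{}}}}}{}': depth seq [1 2 3 4 5 4 3 2 1 0 1 0]
  -> pairs=6 depth=5 groups=2 -> yes

Answer: no no no no no yes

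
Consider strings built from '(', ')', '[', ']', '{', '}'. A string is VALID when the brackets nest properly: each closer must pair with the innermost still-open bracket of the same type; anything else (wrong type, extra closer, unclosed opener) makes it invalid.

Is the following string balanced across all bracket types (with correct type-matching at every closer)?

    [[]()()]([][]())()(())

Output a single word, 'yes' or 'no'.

Answer: yes

Derivation:
pos 0: push '['; stack = [
pos 1: push '['; stack = [[
pos 2: ']' matches '['; pop; stack = [
pos 3: push '('; stack = [(
pos 4: ')' matches '('; pop; stack = [
pos 5: push '('; stack = [(
pos 6: ')' matches '('; pop; stack = [
pos 7: ']' matches '['; pop; stack = (empty)
pos 8: push '('; stack = (
pos 9: push '['; stack = ([
pos 10: ']' matches '['; pop; stack = (
pos 11: push '['; stack = ([
pos 12: ']' matches '['; pop; stack = (
pos 13: push '('; stack = ((
pos 14: ')' matches '('; pop; stack = (
pos 15: ')' matches '('; pop; stack = (empty)
pos 16: push '('; stack = (
pos 17: ')' matches '('; pop; stack = (empty)
pos 18: push '('; stack = (
pos 19: push '('; stack = ((
pos 20: ')' matches '('; pop; stack = (
pos 21: ')' matches '('; pop; stack = (empty)
end: stack empty → VALID
Verdict: properly nested → yes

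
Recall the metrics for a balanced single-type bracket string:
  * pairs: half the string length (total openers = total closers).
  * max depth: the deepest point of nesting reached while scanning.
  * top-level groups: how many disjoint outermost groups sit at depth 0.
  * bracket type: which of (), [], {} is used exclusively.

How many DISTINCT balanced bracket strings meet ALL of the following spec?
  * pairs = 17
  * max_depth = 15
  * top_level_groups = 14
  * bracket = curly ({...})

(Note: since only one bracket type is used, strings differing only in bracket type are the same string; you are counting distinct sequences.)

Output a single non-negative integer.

Answer: 0

Derivation:
Spec: pairs=17 depth=15 groups=14
Count(depth <= 15) = 798
Count(depth <= 14) = 798
Count(depth == 15) = 798 - 798 = 0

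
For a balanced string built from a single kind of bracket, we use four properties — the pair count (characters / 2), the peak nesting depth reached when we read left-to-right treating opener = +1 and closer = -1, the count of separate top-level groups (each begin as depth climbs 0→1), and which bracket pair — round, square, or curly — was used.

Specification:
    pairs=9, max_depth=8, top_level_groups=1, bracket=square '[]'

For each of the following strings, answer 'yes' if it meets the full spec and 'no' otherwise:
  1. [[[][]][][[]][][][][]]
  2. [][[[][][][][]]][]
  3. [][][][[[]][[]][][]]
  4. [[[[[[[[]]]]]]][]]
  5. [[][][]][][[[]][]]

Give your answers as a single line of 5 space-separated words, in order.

String 1 '[[[][]][][[]][][][][]]': depth seq [1 2 3 2 3 2 1 2 1 2 3 2 1 2 1 2 1 2 1 2 1 0]
  -> pairs=11 depth=3 groups=1 -> no
String 2 '[][[[][][][][]]][]': depth seq [1 0 1 2 3 2 3 2 3 2 3 2 3 2 1 0 1 0]
  -> pairs=9 depth=3 groups=3 -> no
String 3 '[][][][[[]][[]][][]]': depth seq [1 0 1 0 1 0 1 2 3 2 1 2 3 2 1 2 1 2 1 0]
  -> pairs=10 depth=3 groups=4 -> no
String 4 '[[[[[[[[]]]]]]][]]': depth seq [1 2 3 4 5 6 7 8 7 6 5 4 3 2 1 2 1 0]
  -> pairs=9 depth=8 groups=1 -> yes
String 5 '[[][][]][][[[]][]]': depth seq [1 2 1 2 1 2 1 0 1 0 1 2 3 2 1 2 1 0]
  -> pairs=9 depth=3 groups=3 -> no

Answer: no no no yes no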